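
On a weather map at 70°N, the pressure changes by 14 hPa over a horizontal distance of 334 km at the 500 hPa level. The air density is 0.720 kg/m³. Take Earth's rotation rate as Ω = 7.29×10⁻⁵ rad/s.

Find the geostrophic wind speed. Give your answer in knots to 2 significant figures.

83 knots

Coriolis parameter at 70°N:
f = 2Ω sin φ = 2 × 7.29×10⁻⁵ × sin 70° = 1.37×10⁻⁴ s⁻¹
Pressure gradient: |∂P/∂n| = 1400 Pa / 334000 m = 4.19×10⁻³ Pa/m
Geostrophic balance (pressure-gradient force = Coriolis force):
V_g = (1/(fρ)) |∂P/∂n| = 4.19×10⁻³ / (1.37×10⁻⁴ × 0.720) = 42.5 m/s
Converting: 42.5 m/s × 1.944 = 83 knots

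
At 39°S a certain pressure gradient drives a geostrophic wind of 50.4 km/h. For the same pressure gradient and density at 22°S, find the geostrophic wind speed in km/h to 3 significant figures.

84.7 km/h

With the same pressure gradient and density, V_g ∝ 1/f ∝ 1/sin φ.
V₂ = V₁ · sin φ₁ / sin φ₂ = 50.4 × sin 39° / sin 22°
V₂ = 50.4 × 0.6293/0.3746 = 84.7 km/h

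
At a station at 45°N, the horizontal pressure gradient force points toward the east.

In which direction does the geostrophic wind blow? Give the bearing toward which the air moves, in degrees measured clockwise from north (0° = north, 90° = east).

The pressure-gradient force points toward the east (bearing 090°).
Geostrophic balance: in the Northern Hemisphere the Coriolis force deflects motion to the right, so the geostrophic wind blows 90° to the right of the pressure-gradient force (low pressure on the left).
Rotating 090° by 90° clockwise gives 180° — the wind blows toward the south.

180°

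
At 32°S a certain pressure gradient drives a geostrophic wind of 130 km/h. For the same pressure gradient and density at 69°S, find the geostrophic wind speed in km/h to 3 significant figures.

73.8 km/h

With the same pressure gradient and density, V_g ∝ 1/f ∝ 1/sin φ.
V₂ = V₁ · sin φ₁ / sin φ₂ = 130 × sin 32° / sin 69°
V₂ = 130 × 0.5299/0.9336 = 73.8 km/h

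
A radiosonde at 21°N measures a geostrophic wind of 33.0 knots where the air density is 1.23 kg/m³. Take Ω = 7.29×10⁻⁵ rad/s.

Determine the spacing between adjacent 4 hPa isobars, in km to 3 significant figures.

Coriolis parameter at 21°N:
f = 2Ω sin φ = 2 × 7.29×10⁻⁵ × sin 21° = 5.23×10⁻⁵ s⁻¹
Wind speed in SI: 33.0 knots = 17.0 m/s
Geostrophic balance rearranged: |∂P/∂n| = f ρ V_g
|∂P/∂n| = 5.23×10⁻⁵ × 1.23 × 17.0 = 1.09×10⁻³ Pa/m
Isobar spacing: Δn = ΔP/|∂P/∂n| = 400 Pa / 1.09×10⁻³ Pa/m = 366620 m ≈ 367 km

367 km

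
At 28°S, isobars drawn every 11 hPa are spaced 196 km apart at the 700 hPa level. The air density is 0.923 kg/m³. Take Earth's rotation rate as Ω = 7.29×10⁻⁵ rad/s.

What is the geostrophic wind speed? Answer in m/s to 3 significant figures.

88.8 m/s

Coriolis parameter at 28°S:
f = 2Ω sin φ = 2 × 7.29×10⁻⁵ × sin 28° = 6.84×10⁻⁵ s⁻¹
Pressure gradient: |∂P/∂n| = 1100 Pa / 196000 m = 5.61×10⁻³ Pa/m
Geostrophic balance (pressure-gradient force = Coriolis force):
V_g = (1/(fρ)) |∂P/∂n| = 5.61×10⁻³ / (6.84×10⁻⁵ × 0.923) = 88.8 m/s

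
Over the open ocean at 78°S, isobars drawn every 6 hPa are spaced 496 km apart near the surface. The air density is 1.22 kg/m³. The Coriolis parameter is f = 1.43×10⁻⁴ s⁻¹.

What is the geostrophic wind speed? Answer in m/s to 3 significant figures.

Pressure gradient: |∂P/∂n| = 600 Pa / 496000 m = 1.21×10⁻³ Pa/m
Geostrophic balance (pressure-gradient force = Coriolis force):
V_g = (1/(fρ)) |∂P/∂n| = 1.21×10⁻³ / (1.43×10⁻⁴ × 1.22) = 6.93 m/s

6.93 m/s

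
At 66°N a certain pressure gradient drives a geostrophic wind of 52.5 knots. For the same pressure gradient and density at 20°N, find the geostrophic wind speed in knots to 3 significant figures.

140 knots

With the same pressure gradient and density, V_g ∝ 1/f ∝ 1/sin φ.
V₂ = V₁ · sin φ₁ / sin φ₂ = 52.5 × sin 66° / sin 20°
V₂ = 52.5 × 0.9135/0.3420 = 140 knots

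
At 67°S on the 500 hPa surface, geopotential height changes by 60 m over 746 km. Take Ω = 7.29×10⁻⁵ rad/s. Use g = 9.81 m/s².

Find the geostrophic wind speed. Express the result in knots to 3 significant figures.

11.4 knots

Coriolis parameter at 67°S:
f = 2Ω sin φ = 2 × 7.29×10⁻⁵ × sin 67° = 1.34×10⁻⁴ s⁻¹
Height gradient: |∂Z/∂n| = 60 m / 746000 m = 8.04×10⁻⁵
On a pressure surface, geostrophic balance gives V_g = (g/f)|∂Z/∂n|:
V_g = 9.81 × 8.04×10⁻⁵ / 1.34×10⁻⁴ = 5.88 m/s
Converting: 5.88 m/s × 1.944 = 11.4 knots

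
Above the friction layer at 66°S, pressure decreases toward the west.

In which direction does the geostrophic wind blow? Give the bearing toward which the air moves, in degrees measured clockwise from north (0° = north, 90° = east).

180°

The pressure-gradient force points toward the west (bearing 270°).
Geostrophic balance: in the Southern Hemisphere the Coriolis force deflects motion to the left, so the geostrophic wind blows 90° to the left of the pressure-gradient force (low pressure on the right).
Rotating 270° by 90° counterclockwise gives 180° — the wind blows toward the south.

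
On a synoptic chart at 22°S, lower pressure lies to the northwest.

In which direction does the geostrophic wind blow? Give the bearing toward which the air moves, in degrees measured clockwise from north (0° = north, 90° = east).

The pressure-gradient force points toward the northwest (bearing 315°).
Geostrophic balance: in the Southern Hemisphere the Coriolis force deflects motion to the left, so the geostrophic wind blows 90° to the left of the pressure-gradient force (low pressure on the right).
Rotating 315° by 90° counterclockwise gives 225° — the wind blows toward the southwest.

225°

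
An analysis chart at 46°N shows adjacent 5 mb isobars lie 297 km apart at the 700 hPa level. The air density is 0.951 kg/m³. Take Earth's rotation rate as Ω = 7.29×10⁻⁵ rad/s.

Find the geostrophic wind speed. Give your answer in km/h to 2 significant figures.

61 km/h

Coriolis parameter at 46°N:
f = 2Ω sin φ = 2 × 7.29×10⁻⁵ × sin 46° = 1.05×10⁻⁴ s⁻¹
Pressure gradient: |∂P/∂n| = 500 Pa / 297000 m = 1.68×10⁻³ Pa/m
Geostrophic balance (pressure-gradient force = Coriolis force):
V_g = (1/(fρ)) |∂P/∂n| = 1.68×10⁻³ / (1.05×10⁻⁴ × 0.951) = 16.9 m/s
Converting: 16.9 m/s × 3.6 = 61 km/h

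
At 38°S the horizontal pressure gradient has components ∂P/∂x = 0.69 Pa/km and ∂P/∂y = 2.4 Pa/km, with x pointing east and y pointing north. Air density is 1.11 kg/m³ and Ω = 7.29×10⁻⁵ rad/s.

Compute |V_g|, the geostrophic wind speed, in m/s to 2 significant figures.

25 m/s

Coriolis parameter at 38°S:
f = 2Ω sin φ = 2 × 7.29×10⁻⁵ × sin 38° = 8.98×10⁻⁵ s⁻¹
In the Southern Hemisphere f is negative: f = −8.98×10⁻⁵ s⁻¹.
Component geostrophic relations (x east, y north):
u_g = −(1/(fρ)) ∂P/∂y,  v_g = (1/(fρ)) ∂P/∂x
u_g = −(2.4×10⁻³)/(−8.98×10⁻⁵ × 1.11) = 24.1 m/s;  v_g = (0.69×10⁻³)/(−8.98×10⁻⁵ × 1.11) = −6.93 m/s
|V_g| = √(u_g² + v_g²) = 25.1 m/s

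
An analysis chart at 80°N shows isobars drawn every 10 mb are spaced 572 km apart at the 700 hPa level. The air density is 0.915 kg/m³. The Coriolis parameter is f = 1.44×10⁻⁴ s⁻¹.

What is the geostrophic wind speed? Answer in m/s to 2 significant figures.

Pressure gradient: |∂P/∂n| = 1000 Pa / 572000 m = 1.75×10⁻³ Pa/m
Geostrophic balance (pressure-gradient force = Coriolis force):
V_g = (1/(fρ)) |∂P/∂n| = 1.75×10⁻³ / (1.44×10⁻⁴ × 0.915) = 13.3 m/s

13 m/s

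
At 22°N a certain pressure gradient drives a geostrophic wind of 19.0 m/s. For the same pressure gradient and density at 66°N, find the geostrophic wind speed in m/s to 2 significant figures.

With the same pressure gradient and density, V_g ∝ 1/f ∝ 1/sin φ.
V₂ = V₁ · sin φ₁ / sin φ₂ = 19.0 × sin 22° / sin 66°
V₂ = 19.0 × 0.3746/0.9135 = 7.8 m/s

7.8 m/s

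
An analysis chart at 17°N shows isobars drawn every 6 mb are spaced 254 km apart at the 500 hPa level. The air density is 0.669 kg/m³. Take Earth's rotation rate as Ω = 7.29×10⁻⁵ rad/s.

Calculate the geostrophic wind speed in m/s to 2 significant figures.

Coriolis parameter at 17°N:
f = 2Ω sin φ = 2 × 7.29×10⁻⁵ × sin 17° = 4.26×10⁻⁵ s⁻¹
Pressure gradient: |∂P/∂n| = 600 Pa / 254000 m = 2.36×10⁻³ Pa/m
Geostrophic balance (pressure-gradient force = Coriolis force):
V_g = (1/(fρ)) |∂P/∂n| = 2.36×10⁻³ / (4.26×10⁻⁵ × 0.669) = 82.8 m/s

83 m/s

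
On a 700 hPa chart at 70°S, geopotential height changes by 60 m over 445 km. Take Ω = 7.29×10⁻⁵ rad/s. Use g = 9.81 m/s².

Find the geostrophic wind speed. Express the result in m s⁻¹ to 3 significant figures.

Coriolis parameter at 70°S:
f = 2Ω sin φ = 2 × 7.29×10⁻⁵ × sin 70° = 1.37×10⁻⁴ s⁻¹
Height gradient: |∂Z/∂n| = 60 m / 445000 m = 1.35×10⁻⁴
On a pressure surface, geostrophic balance gives V_g = (g/f)|∂Z/∂n|:
V_g = 9.81 × 1.35×10⁻⁴ / 1.37×10⁻⁴ = 9.65 m/s

9.65 m s⁻¹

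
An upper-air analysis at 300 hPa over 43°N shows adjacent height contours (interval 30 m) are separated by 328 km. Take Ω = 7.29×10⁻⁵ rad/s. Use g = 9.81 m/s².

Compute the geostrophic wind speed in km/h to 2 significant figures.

Coriolis parameter at 43°N:
f = 2Ω sin φ = 2 × 7.29×10⁻⁵ × sin 43° = 9.94×10⁻⁵ s⁻¹
Height gradient: |∂Z/∂n| = 30 m / 328000 m = 9.15×10⁻⁵
On a pressure surface, geostrophic balance gives V_g = (g/f)|∂Z/∂n|:
V_g = 9.81 × 9.15×10⁻⁵ / 9.94×10⁻⁵ = 9.02 m/s
Converting: 9.02 m/s × 3.6 = 32 km/h

32 km/h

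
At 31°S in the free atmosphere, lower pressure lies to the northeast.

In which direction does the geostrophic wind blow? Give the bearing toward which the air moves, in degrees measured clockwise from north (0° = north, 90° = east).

The pressure-gradient force points toward the northeast (bearing 045°).
Geostrophic balance: in the Southern Hemisphere the Coriolis force deflects motion to the left, so the geostrophic wind blows 90° to the left of the pressure-gradient force (low pressure on the right).
Rotating 045° by 90° counterclockwise gives 315° — the wind blows toward the northwest.

315°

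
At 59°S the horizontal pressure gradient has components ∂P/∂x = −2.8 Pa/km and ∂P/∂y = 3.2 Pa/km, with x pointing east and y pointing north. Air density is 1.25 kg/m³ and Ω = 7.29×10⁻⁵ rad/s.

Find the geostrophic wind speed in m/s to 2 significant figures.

Coriolis parameter at 59°S:
f = 2Ω sin φ = 2 × 7.29×10⁻⁵ × sin 59° = 1.25×10⁻⁴ s⁻¹
In the Southern Hemisphere f is negative: f = −1.25×10⁻⁴ s⁻¹.
Component geostrophic relations (x east, y north):
u_g = −(1/(fρ)) ∂P/∂y,  v_g = (1/(fρ)) ∂P/∂x
u_g = −(3.2×10⁻³)/(−1.25×10⁻⁴ × 1.25) = 20.5 m/s;  v_g = (−2.8×10⁻³)/(−1.25×10⁻⁴ × 1.25) = 17.9 m/s
|V_g| = √(u_g² + v_g²) = 27.2 m/s

27 m/s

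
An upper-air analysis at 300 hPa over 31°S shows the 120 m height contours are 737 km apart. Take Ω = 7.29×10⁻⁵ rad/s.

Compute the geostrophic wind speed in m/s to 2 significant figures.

Coriolis parameter at 31°S:
f = 2Ω sin φ = 2 × 7.29×10⁻⁵ × sin 31° = 7.51×10⁻⁵ s⁻¹
Height gradient: |∂Z/∂n| = 120 m / 737000 m = 1.63×10⁻⁴
On a pressure surface, geostrophic balance gives V_g = (g/f)|∂Z/∂n|:
V_g = 9.81 × 1.63×10⁻⁴ / 7.51×10⁻⁵ = 21.3 m/s

21 m/s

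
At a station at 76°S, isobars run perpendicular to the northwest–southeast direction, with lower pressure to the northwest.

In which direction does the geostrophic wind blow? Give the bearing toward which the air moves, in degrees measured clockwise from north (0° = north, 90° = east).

The pressure-gradient force points toward the northwest (bearing 315°).
Geostrophic balance: in the Southern Hemisphere the Coriolis force deflects motion to the left, so the geostrophic wind blows 90° to the left of the pressure-gradient force (low pressure on the right).
Rotating 315° by 90° counterclockwise gives 225° — the wind blows toward the southwest.

225°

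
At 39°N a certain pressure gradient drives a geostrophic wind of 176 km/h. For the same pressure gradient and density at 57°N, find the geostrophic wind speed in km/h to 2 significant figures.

With the same pressure gradient and density, V_g ∝ 1/f ∝ 1/sin φ.
V₂ = V₁ · sin φ₁ / sin φ₂ = 176 × sin 39° / sin 57°
V₂ = 176 × 0.6293/0.8387 = 130 km/h

130 km/h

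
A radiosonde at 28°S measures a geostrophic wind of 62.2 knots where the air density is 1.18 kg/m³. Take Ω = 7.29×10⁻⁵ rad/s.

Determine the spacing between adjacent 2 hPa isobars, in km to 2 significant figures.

Coriolis parameter at 28°S:
f = 2Ω sin φ = 2 × 7.29×10⁻⁵ × sin 28° = 6.84×10⁻⁵ s⁻¹
Wind speed in SI: 62.2 knots = 32.0 m/s
Geostrophic balance rearranged: |∂P/∂n| = f ρ V_g
|∂P/∂n| = 6.84×10⁻⁵ × 1.18 × 32.0 = 2.58×10⁻³ Pa/m
Isobar spacing: Δn = ΔP/|∂P/∂n| = 200 Pa / 2.58×10⁻³ Pa/m = 77384 m ≈ 77 km

77 km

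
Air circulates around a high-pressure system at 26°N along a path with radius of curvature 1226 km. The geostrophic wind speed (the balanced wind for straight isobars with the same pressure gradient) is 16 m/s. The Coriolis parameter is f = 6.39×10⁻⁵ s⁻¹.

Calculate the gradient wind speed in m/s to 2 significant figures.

Around a high, pressure-gradient force acts outward with centrifugal, so Coriolis balances both:
fV = (1/ρ)|∂P/∂n| + V²/R  →  V² − fR·V + fR·V_g = 0
With fR = 6.39×10⁻⁵ × 1226×10³ m = 78.3 m/s:
V = [fR − √((fR)² − 4 fR V_g)]/2 = [78.3 − √(78.3² − 4×78.3×16)]/2 = 22.4 m/s
Supergeostrophic (V > V_g = 16 m/s), as expected around a high.

22 m/s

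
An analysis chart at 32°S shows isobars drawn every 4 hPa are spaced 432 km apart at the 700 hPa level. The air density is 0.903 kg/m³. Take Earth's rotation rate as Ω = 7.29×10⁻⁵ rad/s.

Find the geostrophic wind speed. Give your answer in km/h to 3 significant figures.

47.8 km/h

Coriolis parameter at 32°S:
f = 2Ω sin φ = 2 × 7.29×10⁻⁵ × sin 32° = 7.73×10⁻⁵ s⁻¹
Pressure gradient: |∂P/∂n| = 400 Pa / 432000 m = 9.26×10⁻⁴ Pa/m
Geostrophic balance (pressure-gradient force = Coriolis force):
V_g = (1/(fρ)) |∂P/∂n| = 9.26×10⁻⁴ / (7.73×10⁻⁵ × 0.903) = 13.3 m/s
Converting: 13.3 m/s × 3.6 = 47.8 km/h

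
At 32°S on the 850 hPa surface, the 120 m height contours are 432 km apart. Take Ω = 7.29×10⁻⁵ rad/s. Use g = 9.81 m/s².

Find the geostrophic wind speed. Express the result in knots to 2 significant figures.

Coriolis parameter at 32°S:
f = 2Ω sin φ = 2 × 7.29×10⁻⁵ × sin 32° = 7.73×10⁻⁵ s⁻¹
Height gradient: |∂Z/∂n| = 120 m / 432000 m = 2.78×10⁻⁴
On a pressure surface, geostrophic balance gives V_g = (g/f)|∂Z/∂n|:
V_g = 9.81 × 2.78×10⁻⁴ / 7.73×10⁻⁵ = 35.3 m/s
Converting: 35.3 m/s × 1.944 = 69 knots

69 knots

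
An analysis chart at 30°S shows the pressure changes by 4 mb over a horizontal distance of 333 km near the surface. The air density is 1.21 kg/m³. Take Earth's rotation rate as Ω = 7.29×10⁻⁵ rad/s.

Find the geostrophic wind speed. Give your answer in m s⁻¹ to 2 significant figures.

Coriolis parameter at 30°S:
f = 2Ω sin φ = 2 × 7.29×10⁻⁵ × sin 30° = 7.29×10⁻⁵ s⁻¹
Pressure gradient: |∂P/∂n| = 400 Pa / 333000 m = 1.20×10⁻³ Pa/m
Geostrophic balance (pressure-gradient force = Coriolis force):
V_g = (1/(fρ)) |∂P/∂n| = 1.20×10⁻³ / (7.29×10⁻⁵ × 1.21) = 13.6 m/s

14 m s⁻¹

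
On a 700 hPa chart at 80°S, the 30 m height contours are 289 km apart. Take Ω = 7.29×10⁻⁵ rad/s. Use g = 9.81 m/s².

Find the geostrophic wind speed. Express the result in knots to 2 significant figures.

Coriolis parameter at 80°S:
f = 2Ω sin φ = 2 × 7.29×10⁻⁵ × sin 80° = 1.44×10⁻⁴ s⁻¹
Height gradient: |∂Z/∂n| = 30 m / 289000 m = 1.04×10⁻⁴
On a pressure surface, geostrophic balance gives V_g = (g/f)|∂Z/∂n|:
V_g = 9.81 × 1.04×10⁻⁴ / 1.44×10⁻⁴ = 7.09 m/s
Converting: 7.09 m/s × 1.944 = 14 knots

14 knots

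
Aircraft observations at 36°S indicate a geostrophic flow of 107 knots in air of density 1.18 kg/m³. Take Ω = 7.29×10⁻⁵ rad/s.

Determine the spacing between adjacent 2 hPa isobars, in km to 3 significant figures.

Coriolis parameter at 36°S:
f = 2Ω sin φ = 2 × 7.29×10⁻⁵ × sin 36° = 8.57×10⁻⁵ s⁻¹
Wind speed in SI: 107 knots = 55.0 m/s
Geostrophic balance rearranged: |∂P/∂n| = f ρ V_g
|∂P/∂n| = 8.57×10⁻⁵ × 1.18 × 55.0 = 5.57×10⁻³ Pa/m
Isobar spacing: Δn = ΔP/|∂P/∂n| = 200 Pa / 5.57×10⁻³ Pa/m = 35929 m ≈ 35.9 km

35.9 km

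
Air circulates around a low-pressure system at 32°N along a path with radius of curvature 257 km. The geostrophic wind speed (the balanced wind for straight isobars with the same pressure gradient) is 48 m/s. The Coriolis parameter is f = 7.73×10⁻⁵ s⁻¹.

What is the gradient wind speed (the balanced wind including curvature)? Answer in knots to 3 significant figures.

43.7 knots

Around a low, centrifugal force acts outward with Coriolis, so pressure-gradient force balances both:
(1/ρ)|∂P/∂n| = fV + V²/R  →  V² + fR·V − fR·V_g = 0
With fR = 7.73×10⁻⁵ × 257×10³ m = 19.9 m/s:
V = [−fR + √((fR)² + 4 fR V_g)]/2 = [−19.9 + √(19.9² + 4×19.9×48)]/2 = 22.5 m/s
Subgeostrophic (V < V_g = 48 m/s), as expected around a low.
Converting: 22.5 m/s × 1.944 = 43.7 knots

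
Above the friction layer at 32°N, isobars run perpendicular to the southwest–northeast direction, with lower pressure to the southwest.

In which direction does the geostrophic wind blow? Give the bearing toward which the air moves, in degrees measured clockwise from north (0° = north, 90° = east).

315°

The pressure-gradient force points toward the southwest (bearing 225°).
Geostrophic balance: in the Northern Hemisphere the Coriolis force deflects motion to the right, so the geostrophic wind blows 90° to the right of the pressure-gradient force (low pressure on the left).
Rotating 225° by 90° clockwise gives 315° — the wind blows toward the northwest.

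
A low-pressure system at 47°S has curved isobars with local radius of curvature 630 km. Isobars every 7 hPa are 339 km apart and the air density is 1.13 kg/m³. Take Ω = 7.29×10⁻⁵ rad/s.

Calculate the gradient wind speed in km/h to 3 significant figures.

Coriolis parameter at 47°S:
f = 2Ω sin φ = 2 × 7.29×10⁻⁵ × sin 47° = 1.07×10⁻⁴ s⁻¹
Pressure gradient: |∂P/∂n| = 700 Pa / 339000 m = 2.06×10⁻³ Pa/m
Geostrophic speed: V_g = |∂P/∂n|/(fρ) = 2.06×10⁻³/(1.07×10⁻⁴ × 1.13) = 17.1 m/s
Around a low, centrifugal force acts outward with Coriolis, so pressure-gradient force balances both:
(1/ρ)|∂P/∂n| = fV + V²/R  →  V² + fR·V − fR·V_g = 0
With fR = 1.07×10⁻⁴ × 630×10³ m = 67.2 m/s:
V = [−fR + √((fR)² + 4 fR V_g)]/2 = [−67.2 + √(67.2² + 4×67.2×17.1)]/2 = 14.2 m/s
Subgeostrophic (V < V_g = 17.1 m/s), as expected around a low.
Converting: 14.2 m/s × 3.6 = 51.0 km/h

51.0 km/h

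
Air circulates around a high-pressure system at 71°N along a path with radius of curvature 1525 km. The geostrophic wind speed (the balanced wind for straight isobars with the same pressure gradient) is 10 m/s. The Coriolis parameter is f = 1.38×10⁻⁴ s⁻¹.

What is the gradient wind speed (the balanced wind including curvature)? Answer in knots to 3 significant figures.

20.5 knots

Around a high, pressure-gradient force acts outward with centrifugal, so Coriolis balances both:
fV = (1/ρ)|∂P/∂n| + V²/R  →  V² − fR·V + fR·V_g = 0
With fR = 1.38×10⁻⁴ × 1525×10³ m = 210 m/s:
V = [fR − √((fR)² − 4 fR V_g)]/2 = [210 − √(210² − 4×210×10)]/2 = 10.5 m/s
Supergeostrophic (V > V_g = 10 m/s), as expected around a high.
Converting: 10.5 m/s × 1.944 = 20.5 knots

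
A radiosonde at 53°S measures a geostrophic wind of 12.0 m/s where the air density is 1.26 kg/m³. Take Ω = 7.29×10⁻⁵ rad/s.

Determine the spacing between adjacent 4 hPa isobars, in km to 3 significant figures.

Coriolis parameter at 53°S:
f = 2Ω sin φ = 2 × 7.29×10⁻⁵ × sin 53° = 1.16×10⁻⁴ s⁻¹
Geostrophic balance rearranged: |∂P/∂n| = f ρ V_g
|∂P/∂n| = 1.16×10⁻⁴ × 1.26 × 12.0 = 1.76×10⁻³ Pa/m
Isobar spacing: Δn = ΔP/|∂P/∂n| = 400 Pa / 1.76×10⁻³ Pa/m = 227197 m ≈ 227 km

227 km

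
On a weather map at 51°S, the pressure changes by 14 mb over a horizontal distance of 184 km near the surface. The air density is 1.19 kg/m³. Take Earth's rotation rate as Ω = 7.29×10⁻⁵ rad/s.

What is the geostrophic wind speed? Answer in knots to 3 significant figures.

110 knots

Coriolis parameter at 51°S:
f = 2Ω sin φ = 2 × 7.29×10⁻⁵ × sin 51° = 1.13×10⁻⁴ s⁻¹
Pressure gradient: |∂P/∂n| = 1400 Pa / 184000 m = 7.61×10⁻³ Pa/m
Geostrophic balance (pressure-gradient force = Coriolis force):
V_g = (1/(fρ)) |∂P/∂n| = 7.61×10⁻³ / (1.13×10⁻⁴ × 1.19) = 56.4 m/s
Converting: 56.4 m/s × 1.944 = 110 knots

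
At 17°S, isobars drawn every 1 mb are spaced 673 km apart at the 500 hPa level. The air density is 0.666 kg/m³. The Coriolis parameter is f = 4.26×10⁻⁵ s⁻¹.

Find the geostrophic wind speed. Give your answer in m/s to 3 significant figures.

Pressure gradient: |∂P/∂n| = 100 Pa / 673000 m = 1.49×10⁻⁴ Pa/m
Geostrophic balance (pressure-gradient force = Coriolis force):
V_g = (1/(fρ)) |∂P/∂n| = 1.49×10⁻⁴ / (4.26×10⁻⁵ × 0.666) = 5.24 m/s

5.24 m/s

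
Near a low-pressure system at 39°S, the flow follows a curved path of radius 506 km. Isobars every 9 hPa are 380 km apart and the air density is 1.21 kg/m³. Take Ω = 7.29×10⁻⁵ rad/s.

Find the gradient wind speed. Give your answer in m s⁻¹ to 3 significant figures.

Coriolis parameter at 39°S:
f = 2Ω sin φ = 2 × 7.29×10⁻⁵ × sin 39° = 9.18×10⁻⁵ s⁻¹
Pressure gradient: |∂P/∂n| = 900 Pa / 380000 m = 2.37×10⁻³ Pa/m
Geostrophic speed: V_g = |∂P/∂n|/(fρ) = 2.37×10⁻³/(9.18×10⁻⁵ × 1.21) = 21.3 m/s
Around a low, centrifugal force acts outward with Coriolis, so pressure-gradient force balances both:
(1/ρ)|∂P/∂n| = fV + V²/R  →  V² + fR·V − fR·V_g = 0
With fR = 9.18×10⁻⁵ × 506×10³ m = 46.4 m/s:
V = [−fR + √((fR)² + 4 fR V_g)]/2 = [−46.4 + √(46.4² + 4×46.4×21.3)]/2 = 15.9 m/s
Subgeostrophic (V < V_g = 21.3 m/s), as expected around a low.

15.9 m s⁻¹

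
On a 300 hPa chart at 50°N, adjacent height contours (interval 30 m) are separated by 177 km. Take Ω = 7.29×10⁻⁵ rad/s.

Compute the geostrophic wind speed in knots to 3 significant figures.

28.9 knots

Coriolis parameter at 50°N:
f = 2Ω sin φ = 2 × 7.29×10⁻⁵ × sin 50° = 1.12×10⁻⁴ s⁻¹
Height gradient: |∂Z/∂n| = 30 m / 177000 m = 1.69×10⁻⁴
On a pressure surface, geostrophic balance gives V_g = (g/f)|∂Z/∂n|:
V_g = 9.81 × 1.69×10⁻⁴ / 1.12×10⁻⁴ = 14.9 m/s
Converting: 14.9 m/s × 1.944 = 28.9 knots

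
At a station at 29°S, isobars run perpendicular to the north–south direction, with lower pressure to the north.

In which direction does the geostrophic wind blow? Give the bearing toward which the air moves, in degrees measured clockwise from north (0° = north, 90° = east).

270°

The pressure-gradient force points toward the north (bearing 000°).
Geostrophic balance: in the Southern Hemisphere the Coriolis force deflects motion to the left, so the geostrophic wind blows 90° to the left of the pressure-gradient force (low pressure on the right).
Rotating 000° by 90° counterclockwise gives 270° — the wind blows toward the west.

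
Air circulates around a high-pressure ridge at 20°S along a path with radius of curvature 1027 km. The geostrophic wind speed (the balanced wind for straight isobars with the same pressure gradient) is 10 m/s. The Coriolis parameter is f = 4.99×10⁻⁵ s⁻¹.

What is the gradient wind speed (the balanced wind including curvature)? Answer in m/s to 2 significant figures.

14 m/s

Around a high, pressure-gradient force acts outward with centrifugal, so Coriolis balances both:
fV = (1/ρ)|∂P/∂n| + V²/R  →  V² − fR·V + fR·V_g = 0
With fR = 4.99×10⁻⁵ × 1027×10³ m = 51.2 m/s:
V = [fR − √((fR)² − 4 fR V_g)]/2 = [51.2 − √(51.2² − 4×51.2×10)]/2 = 13.6 m/s
Supergeostrophic (V > V_g = 10 m/s), as expected around a high.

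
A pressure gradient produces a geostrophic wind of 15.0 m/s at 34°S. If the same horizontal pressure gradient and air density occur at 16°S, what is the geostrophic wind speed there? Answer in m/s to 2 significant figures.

With the same pressure gradient and density, V_g ∝ 1/f ∝ 1/sin φ.
V₂ = V₁ · sin φ₁ / sin φ₂ = 15.0 × sin 34° / sin 16°
V₂ = 15.0 × 0.5592/0.2756 = 30 m/s

30 m/s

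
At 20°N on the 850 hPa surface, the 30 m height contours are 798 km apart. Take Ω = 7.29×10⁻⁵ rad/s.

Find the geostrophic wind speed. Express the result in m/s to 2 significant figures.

Coriolis parameter at 20°N:
f = 2Ω sin φ = 2 × 7.29×10⁻⁵ × sin 20° = 4.99×10⁻⁵ s⁻¹
Height gradient: |∂Z/∂n| = 30 m / 798000 m = 3.76×10⁻⁵
On a pressure surface, geostrophic balance gives V_g = (g/f)|∂Z/∂n|:
V_g = 9.81 × 3.76×10⁻⁵ / 4.99×10⁻⁵ = 7.40 m/s

7.4 m/s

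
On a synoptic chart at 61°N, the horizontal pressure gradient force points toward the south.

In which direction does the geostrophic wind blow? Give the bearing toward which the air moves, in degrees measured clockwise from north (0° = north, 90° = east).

The pressure-gradient force points toward the south (bearing 180°).
Geostrophic balance: in the Northern Hemisphere the Coriolis force deflects motion to the right, so the geostrophic wind blows 90° to the right of the pressure-gradient force (low pressure on the left).
Rotating 180° by 90° clockwise gives 270° — the wind blows toward the west.

270°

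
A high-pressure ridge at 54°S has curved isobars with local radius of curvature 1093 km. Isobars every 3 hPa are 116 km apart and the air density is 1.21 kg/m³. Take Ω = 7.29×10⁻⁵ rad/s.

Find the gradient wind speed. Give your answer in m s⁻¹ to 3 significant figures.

21.8 m s⁻¹

Coriolis parameter at 54°S:
f = 2Ω sin φ = 2 × 7.29×10⁻⁵ × sin 54° = 1.18×10⁻⁴ s⁻¹
Pressure gradient: |∂P/∂n| = 300 Pa / 116000 m = 2.59×10⁻³ Pa/m
Geostrophic speed: V_g = |∂P/∂n|/(fρ) = 2.59×10⁻³/(1.18×10⁻⁴ × 1.21) = 18.1 m/s
Around a high, pressure-gradient force acts outward with centrifugal, so Coriolis balances both:
fV = (1/ρ)|∂P/∂n| + V²/R  →  V² − fR·V + fR·V_g = 0
With fR = 1.18×10⁻⁴ × 1093×10³ m = 129 m/s:
V = [fR − √((fR)² − 4 fR V_g)]/2 = [129 − √(129² − 4×129×18.1)]/2 = 21.8 m/s
Supergeostrophic (V > V_g = 18.1 m/s), as expected around a high.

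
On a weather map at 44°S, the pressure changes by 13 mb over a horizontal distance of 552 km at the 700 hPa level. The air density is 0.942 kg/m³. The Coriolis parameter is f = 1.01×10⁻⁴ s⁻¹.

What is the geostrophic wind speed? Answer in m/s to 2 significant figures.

25 m/s

Pressure gradient: |∂P/∂n| = 1300 Pa / 552000 m = 2.36×10⁻³ Pa/m
Geostrophic balance (pressure-gradient force = Coriolis force):
V_g = (1/(fρ)) |∂P/∂n| = 2.36×10⁻³ / (1.01×10⁻⁴ × 0.942) = 24.8 m/s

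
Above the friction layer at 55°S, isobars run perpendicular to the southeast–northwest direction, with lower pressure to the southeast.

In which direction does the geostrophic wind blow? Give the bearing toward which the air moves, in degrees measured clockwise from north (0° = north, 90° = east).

The pressure-gradient force points toward the southeast (bearing 135°).
Geostrophic balance: in the Southern Hemisphere the Coriolis force deflects motion to the left, so the geostrophic wind blows 90° to the left of the pressure-gradient force (low pressure on the right).
Rotating 135° by 90° counterclockwise gives 045° — the wind blows toward the northeast.

045°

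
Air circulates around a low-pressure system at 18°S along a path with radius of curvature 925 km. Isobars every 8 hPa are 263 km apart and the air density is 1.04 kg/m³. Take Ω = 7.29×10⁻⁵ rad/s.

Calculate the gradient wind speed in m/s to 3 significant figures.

35.2 m/s

Coriolis parameter at 18°S:
f = 2Ω sin φ = 2 × 7.29×10⁻⁵ × sin 18° = 4.51×10⁻⁵ s⁻¹
Pressure gradient: |∂P/∂n| = 800 Pa / 263000 m = 3.04×10⁻³ Pa/m
Geostrophic speed: V_g = |∂P/∂n|/(fρ) = 3.04×10⁻³/(4.51×10⁻⁵ × 1.04) = 64.9 m/s
Around a low, centrifugal force acts outward with Coriolis, so pressure-gradient force balances both:
(1/ρ)|∂P/∂n| = fV + V²/R  →  V² + fR·V − fR·V_g = 0
With fR = 4.51×10⁻⁵ × 925×10³ m = 41.7 m/s:
V = [−fR + √((fR)² + 4 fR V_g)]/2 = [−41.7 + √(41.7² + 4×41.7×64.9)]/2 = 35.2 m/s
Subgeostrophic (V < V_g = 64.9 m/s), as expected around a low.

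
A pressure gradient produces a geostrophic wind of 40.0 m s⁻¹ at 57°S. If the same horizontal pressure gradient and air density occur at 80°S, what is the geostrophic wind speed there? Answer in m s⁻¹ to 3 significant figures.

With the same pressure gradient and density, V_g ∝ 1/f ∝ 1/sin φ.
V₂ = V₁ · sin φ₁ / sin φ₂ = 40.0 × sin 57° / sin 80°
V₂ = 40.0 × 0.8387/0.9848 = 34.1 m s⁻¹

34.1 m s⁻¹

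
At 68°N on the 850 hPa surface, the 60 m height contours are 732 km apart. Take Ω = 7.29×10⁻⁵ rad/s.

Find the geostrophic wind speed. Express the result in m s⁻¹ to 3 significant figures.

5.95 m s⁻¹

Coriolis parameter at 68°N:
f = 2Ω sin φ = 2 × 7.29×10⁻⁵ × sin 68° = 1.35×10⁻⁴ s⁻¹
Height gradient: |∂Z/∂n| = 60 m / 732000 m = 8.20×10⁻⁵
On a pressure surface, geostrophic balance gives V_g = (g/f)|∂Z/∂n|:
V_g = 9.81 × 8.20×10⁻⁵ / 1.35×10⁻⁴ = 5.95 m/s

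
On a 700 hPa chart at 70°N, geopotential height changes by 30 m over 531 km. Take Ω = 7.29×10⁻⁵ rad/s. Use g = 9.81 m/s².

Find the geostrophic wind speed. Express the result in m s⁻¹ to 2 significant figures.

4.0 m s⁻¹

Coriolis parameter at 70°N:
f = 2Ω sin φ = 2 × 7.29×10⁻⁵ × sin 70° = 1.37×10⁻⁴ s⁻¹
Height gradient: |∂Z/∂n| = 30 m / 531000 m = 5.65×10⁻⁵
On a pressure surface, geostrophic balance gives V_g = (g/f)|∂Z/∂n|:
V_g = 9.81 × 5.65×10⁻⁵ / 1.37×10⁻⁴ = 4.05 m/s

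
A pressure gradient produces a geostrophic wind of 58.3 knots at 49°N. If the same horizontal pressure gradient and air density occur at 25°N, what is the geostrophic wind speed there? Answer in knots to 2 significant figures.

100 knots

With the same pressure gradient and density, V_g ∝ 1/f ∝ 1/sin φ.
V₂ = V₁ · sin φ₁ / sin φ₂ = 58.3 × sin 49° / sin 25°
V₂ = 58.3 × 0.7547/0.4226 = 100 knots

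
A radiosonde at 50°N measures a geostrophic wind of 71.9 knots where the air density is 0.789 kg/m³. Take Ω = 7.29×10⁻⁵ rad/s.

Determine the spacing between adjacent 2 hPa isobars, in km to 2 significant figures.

61 km

Coriolis parameter at 50°N:
f = 2Ω sin φ = 2 × 7.29×10⁻⁵ × sin 50° = 1.12×10⁻⁴ s⁻¹
Wind speed in SI: 71.9 knots = 37.0 m/s
Geostrophic balance rearranged: |∂P/∂n| = f ρ V_g
|∂P/∂n| = 1.12×10⁻⁴ × 0.789 × 37.0 = 3.26×10⁻³ Pa/m
Isobar spacing: Δn = ΔP/|∂P/∂n| = 200 Pa / 3.26×10⁻³ Pa/m = 61358 m ≈ 61 km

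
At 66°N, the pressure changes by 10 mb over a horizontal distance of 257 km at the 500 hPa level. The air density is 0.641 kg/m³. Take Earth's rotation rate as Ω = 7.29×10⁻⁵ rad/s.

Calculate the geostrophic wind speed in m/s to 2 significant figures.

46 m/s

Coriolis parameter at 66°N:
f = 2Ω sin φ = 2 × 7.29×10⁻⁵ × sin 66° = 1.33×10⁻⁴ s⁻¹
Pressure gradient: |∂P/∂n| = 1000 Pa / 257000 m = 3.89×10⁻³ Pa/m
Geostrophic balance (pressure-gradient force = Coriolis force):
V_g = (1/(fρ)) |∂P/∂n| = 3.89×10⁻³ / (1.33×10⁻⁴ × 0.641) = 45.6 m/s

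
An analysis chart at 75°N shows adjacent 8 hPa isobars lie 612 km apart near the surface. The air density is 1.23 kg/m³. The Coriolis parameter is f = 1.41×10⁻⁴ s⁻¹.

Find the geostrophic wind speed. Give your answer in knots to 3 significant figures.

Pressure gradient: |∂P/∂n| = 800 Pa / 612000 m = 1.31×10⁻³ Pa/m
Geostrophic balance (pressure-gradient force = Coriolis force):
V_g = (1/(fρ)) |∂P/∂n| = 1.31×10⁻³ / (1.41×10⁻⁴ × 1.23) = 7.54 m/s
Converting: 7.54 m/s × 1.944 = 14.7 knots

14.7 knots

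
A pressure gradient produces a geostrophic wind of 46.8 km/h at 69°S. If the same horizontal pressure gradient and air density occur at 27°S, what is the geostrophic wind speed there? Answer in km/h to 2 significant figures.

With the same pressure gradient and density, V_g ∝ 1/f ∝ 1/sin φ.
V₂ = V₁ · sin φ₁ / sin φ₂ = 46.8 × sin 69° / sin 27°
V₂ = 46.8 × 0.9336/0.4540 = 96 km/h

96 km/h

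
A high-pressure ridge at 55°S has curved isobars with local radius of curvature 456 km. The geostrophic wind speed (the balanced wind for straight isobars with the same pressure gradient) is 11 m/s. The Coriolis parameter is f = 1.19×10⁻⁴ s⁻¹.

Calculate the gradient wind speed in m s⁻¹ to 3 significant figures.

15.3 m s⁻¹

Around a high, pressure-gradient force acts outward with centrifugal, so Coriolis balances both:
fV = (1/ρ)|∂P/∂n| + V²/R  →  V² − fR·V + fR·V_g = 0
With fR = 1.19×10⁻⁴ × 456×10³ m = 54.3 m/s:
V = [fR − √((fR)² − 4 fR V_g)]/2 = [54.3 − √(54.3² − 4×54.3×11)]/2 = 15.3 m/s
Supergeostrophic (V > V_g = 11 m/s), as expected around a high.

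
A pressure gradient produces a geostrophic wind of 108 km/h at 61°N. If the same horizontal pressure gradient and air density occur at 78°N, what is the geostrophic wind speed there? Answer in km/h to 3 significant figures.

96.6 km/h

With the same pressure gradient and density, V_g ∝ 1/f ∝ 1/sin φ.
V₂ = V₁ · sin φ₁ / sin φ₂ = 108 × sin 61° / sin 78°
V₂ = 108 × 0.8746/0.9781 = 96.6 km/h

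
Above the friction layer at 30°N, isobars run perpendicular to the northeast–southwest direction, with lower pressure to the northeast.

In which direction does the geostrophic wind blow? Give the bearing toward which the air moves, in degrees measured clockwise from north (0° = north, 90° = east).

The pressure-gradient force points toward the northeast (bearing 045°).
Geostrophic balance: in the Northern Hemisphere the Coriolis force deflects motion to the right, so the geostrophic wind blows 90° to the right of the pressure-gradient force (low pressure on the left).
Rotating 045° by 90° clockwise gives 135° — the wind blows toward the southeast.

135°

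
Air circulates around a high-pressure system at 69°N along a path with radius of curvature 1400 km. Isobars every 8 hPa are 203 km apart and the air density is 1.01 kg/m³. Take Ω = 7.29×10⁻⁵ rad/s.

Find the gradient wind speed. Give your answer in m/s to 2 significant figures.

Coriolis parameter at 69°N:
f = 2Ω sin φ = 2 × 7.29×10⁻⁵ × sin 69° = 1.36×10⁻⁴ s⁻¹
Pressure gradient: |∂P/∂n| = 800 Pa / 203000 m = 3.94×10⁻³ Pa/m
Geostrophic speed: V_g = |∂P/∂n|/(fρ) = 3.94×10⁻³/(1.36×10⁻⁴ × 1.01) = 28.7 m/s
Around a high, pressure-gradient force acts outward with centrifugal, so Coriolis balances both:
fV = (1/ρ)|∂P/∂n| + V²/R  →  V² − fR·V + fR·V_g = 0
With fR = 1.36×10⁻⁴ × 1400×10³ m = 191 m/s:
V = [fR − √((fR)² − 4 fR V_g)]/2 = [191 − √(191² − 4×191×28.7)]/2 = 35.1 m/s
Supergeostrophic (V > V_g = 28.7 m/s), as expected around a high.

35 m/s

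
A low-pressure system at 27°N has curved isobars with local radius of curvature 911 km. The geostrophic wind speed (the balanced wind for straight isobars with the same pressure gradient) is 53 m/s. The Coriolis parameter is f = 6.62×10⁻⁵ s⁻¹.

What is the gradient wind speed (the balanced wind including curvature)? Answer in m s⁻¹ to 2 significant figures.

Around a low, centrifugal force acts outward with Coriolis, so pressure-gradient force balances both:
(1/ρ)|∂P/∂n| = fV + V²/R  →  V² + fR·V − fR·V_g = 0
With fR = 6.62×10⁻⁵ × 911×10³ m = 60.3 m/s:
V = [−fR + √((fR)² + 4 fR V_g)]/2 = [−60.3 + √(60.3² + 4×60.3×53)]/2 = 33.9 m/s
Subgeostrophic (V < V_g = 53 m/s), as expected around a low.

34 m s⁻¹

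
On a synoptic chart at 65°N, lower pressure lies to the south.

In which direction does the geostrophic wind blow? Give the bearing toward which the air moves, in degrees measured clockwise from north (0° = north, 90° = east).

270°

The pressure-gradient force points toward the south (bearing 180°).
Geostrophic balance: in the Northern Hemisphere the Coriolis force deflects motion to the right, so the geostrophic wind blows 90° to the right of the pressure-gradient force (low pressure on the left).
Rotating 180° by 90° clockwise gives 270° — the wind blows toward the west.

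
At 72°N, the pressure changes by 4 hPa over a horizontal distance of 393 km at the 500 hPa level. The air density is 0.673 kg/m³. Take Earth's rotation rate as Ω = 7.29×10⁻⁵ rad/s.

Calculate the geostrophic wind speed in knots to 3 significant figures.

21.2 knots

Coriolis parameter at 72°N:
f = 2Ω sin φ = 2 × 7.29×10⁻⁵ × sin 72° = 1.39×10⁻⁴ s⁻¹
Pressure gradient: |∂P/∂n| = 400 Pa / 393000 m = 1.02×10⁻³ Pa/m
Geostrophic balance (pressure-gradient force = Coriolis force):
V_g = (1/(fρ)) |∂P/∂n| = 1.02×10⁻³ / (1.39×10⁻⁴ × 0.673) = 10.9 m/s
Converting: 10.9 m/s × 1.944 = 21.2 knots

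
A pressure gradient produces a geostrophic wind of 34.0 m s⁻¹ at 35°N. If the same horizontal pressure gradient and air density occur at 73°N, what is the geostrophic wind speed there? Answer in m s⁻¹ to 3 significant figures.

With the same pressure gradient and density, V_g ∝ 1/f ∝ 1/sin φ.
V₂ = V₁ · sin φ₁ / sin φ₂ = 34.0 × sin 35° / sin 73°
V₂ = 34.0 × 0.5736/0.9563 = 20.4 m s⁻¹

20.4 m s⁻¹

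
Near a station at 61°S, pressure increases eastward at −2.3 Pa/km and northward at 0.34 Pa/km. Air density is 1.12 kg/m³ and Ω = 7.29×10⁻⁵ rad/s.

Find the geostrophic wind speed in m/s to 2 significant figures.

16 m/s

Coriolis parameter at 61°S:
f = 2Ω sin φ = 2 × 7.29×10⁻⁵ × sin 61° = 1.28×10⁻⁴ s⁻¹
In the Southern Hemisphere f is negative: f = −1.28×10⁻⁴ s⁻¹.
Component geostrophic relations (x east, y north):
u_g = −(1/(fρ)) ∂P/∂y,  v_g = (1/(fρ)) ∂P/∂x
u_g = −(0.34×10⁻³)/(−1.28×10⁻⁴ × 1.12) = 2.38 m/s;  v_g = (−2.3×10⁻³)/(−1.28×10⁻⁴ × 1.12) = 16.1 m/s
|V_g| = √(u_g² + v_g²) = 16.3 m/s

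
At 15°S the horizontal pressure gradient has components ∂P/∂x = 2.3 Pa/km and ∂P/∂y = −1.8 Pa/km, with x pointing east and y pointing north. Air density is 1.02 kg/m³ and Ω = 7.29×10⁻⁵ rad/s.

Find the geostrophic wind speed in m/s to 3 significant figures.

75.9 m/s

Coriolis parameter at 15°S:
f = 2Ω sin φ = 2 × 7.29×10⁻⁵ × sin 15° = 3.77×10⁻⁵ s⁻¹
In the Southern Hemisphere f is negative: f = −3.77×10⁻⁵ s⁻¹.
Component geostrophic relations (x east, y north):
u_g = −(1/(fρ)) ∂P/∂y,  v_g = (1/(fρ)) ∂P/∂x
u_g = −(−1.8×10⁻³)/(−3.77×10⁻⁵ × 1.02) = −46.8 m/s;  v_g = (2.3×10⁻³)/(−3.77×10⁻⁵ × 1.02) = −59.8 m/s
|V_g| = √(u_g² + v_g²) = 75.9 m/s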